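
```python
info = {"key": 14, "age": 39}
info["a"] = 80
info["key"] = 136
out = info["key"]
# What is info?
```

Answer: {'key': 136, 'age': 39, 'a': 80}

Derivation:
Trace (tracking info):
info = {'key': 14, 'age': 39}  # -> info = {'key': 14, 'age': 39}
info['a'] = 80  # -> info = {'key': 14, 'age': 39, 'a': 80}
info['key'] = 136  # -> info = {'key': 136, 'age': 39, 'a': 80}
out = info['key']  # -> out = 136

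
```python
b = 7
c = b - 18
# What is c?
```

Answer: -11

Derivation:
Trace (tracking c):
b = 7  # -> b = 7
c = b - 18  # -> c = -11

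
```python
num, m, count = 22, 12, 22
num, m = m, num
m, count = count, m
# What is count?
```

Trace (tracking count):
num, m, count = (22, 12, 22)  # -> num = 22, m = 12, count = 22
num, m = (m, num)  # -> num = 12, m = 22
m, count = (count, m)  # -> m = 22, count = 22

Answer: 22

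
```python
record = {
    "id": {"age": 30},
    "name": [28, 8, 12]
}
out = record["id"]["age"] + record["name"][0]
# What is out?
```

Trace (tracking out):
record = {'id': {'age': 30}, 'name': [28, 8, 12]}  # -> record = {'id': {'age': 30}, 'name': [28, 8, 12]}
out = record['id']['age'] + record['name'][0]  # -> out = 58

Answer: 58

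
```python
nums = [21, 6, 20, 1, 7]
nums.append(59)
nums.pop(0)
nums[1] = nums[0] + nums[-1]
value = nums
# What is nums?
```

Answer: [6, 65, 1, 7, 59]

Derivation:
Trace (tracking nums):
nums = [21, 6, 20, 1, 7]  # -> nums = [21, 6, 20, 1, 7]
nums.append(59)  # -> nums = [21, 6, 20, 1, 7, 59]
nums.pop(0)  # -> nums = [6, 20, 1, 7, 59]
nums[1] = nums[0] + nums[-1]  # -> nums = [6, 65, 1, 7, 59]
value = nums  # -> value = [6, 65, 1, 7, 59]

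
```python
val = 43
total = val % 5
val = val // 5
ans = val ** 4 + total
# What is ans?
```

Trace (tracking ans):
val = 43  # -> val = 43
total = val % 5  # -> total = 3
val = val // 5  # -> val = 8
ans = val ** 4 + total  # -> ans = 4099

Answer: 4099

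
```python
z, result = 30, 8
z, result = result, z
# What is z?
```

Trace (tracking z):
z, result = (30, 8)  # -> z = 30, result = 8
z, result = (result, z)  # -> z = 8, result = 30

Answer: 8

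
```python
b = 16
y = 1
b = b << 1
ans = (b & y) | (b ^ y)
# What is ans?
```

Trace (tracking ans):
b = 16  # -> b = 16
y = 1  # -> y = 1
b = b << 1  # -> b = 32
ans = b & y | b ^ y  # -> ans = 33

Answer: 33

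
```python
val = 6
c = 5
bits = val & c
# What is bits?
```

Trace (tracking bits):
val = 6  # -> val = 6
c = 5  # -> c = 5
bits = val & c  # -> bits = 4

Answer: 4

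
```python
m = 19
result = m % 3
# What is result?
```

Trace (tracking result):
m = 19  # -> m = 19
result = m % 3  # -> result = 1

Answer: 1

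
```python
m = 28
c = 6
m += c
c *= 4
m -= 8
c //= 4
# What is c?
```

Answer: 6

Derivation:
Trace (tracking c):
m = 28  # -> m = 28
c = 6  # -> c = 6
m += c  # -> m = 34
c *= 4  # -> c = 24
m -= 8  # -> m = 26
c //= 4  # -> c = 6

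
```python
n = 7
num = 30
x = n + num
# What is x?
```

Trace (tracking x):
n = 7  # -> n = 7
num = 30  # -> num = 30
x = n + num  # -> x = 37

Answer: 37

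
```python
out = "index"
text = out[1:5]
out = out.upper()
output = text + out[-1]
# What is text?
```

Trace (tracking text):
out = 'index'  # -> out = 'index'
text = out[1:5]  # -> text = 'ndex'
out = out.upper()  # -> out = 'INDEX'
output = text + out[-1]  # -> output = 'ndexX'

Answer: 'ndex'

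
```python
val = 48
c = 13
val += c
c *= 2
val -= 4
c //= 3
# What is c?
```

Answer: 8

Derivation:
Trace (tracking c):
val = 48  # -> val = 48
c = 13  # -> c = 13
val += c  # -> val = 61
c *= 2  # -> c = 26
val -= 4  # -> val = 57
c //= 3  # -> c = 8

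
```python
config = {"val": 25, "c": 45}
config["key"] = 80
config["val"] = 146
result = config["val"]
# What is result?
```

Answer: 146

Derivation:
Trace (tracking result):
config = {'val': 25, 'c': 45}  # -> config = {'val': 25, 'c': 45}
config['key'] = 80  # -> config = {'val': 25, 'c': 45, 'key': 80}
config['val'] = 146  # -> config = {'val': 146, 'c': 45, 'key': 80}
result = config['val']  # -> result = 146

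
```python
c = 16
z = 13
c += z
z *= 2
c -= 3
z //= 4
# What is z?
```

Trace (tracking z):
c = 16  # -> c = 16
z = 13  # -> z = 13
c += z  # -> c = 29
z *= 2  # -> z = 26
c -= 3  # -> c = 26
z //= 4  # -> z = 6

Answer: 6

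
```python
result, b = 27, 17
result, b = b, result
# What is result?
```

Trace (tracking result):
result, b = (27, 17)  # -> result = 27, b = 17
result, b = (b, result)  # -> result = 17, b = 27

Answer: 17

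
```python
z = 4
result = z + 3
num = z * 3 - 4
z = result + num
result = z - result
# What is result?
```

Trace (tracking result):
z = 4  # -> z = 4
result = z + 3  # -> result = 7
num = z * 3 - 4  # -> num = 8
z = result + num  # -> z = 15
result = z - result  # -> result = 8

Answer: 8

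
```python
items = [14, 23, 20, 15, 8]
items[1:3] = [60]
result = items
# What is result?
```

Answer: [14, 60, 15, 8]

Derivation:
Trace (tracking result):
items = [14, 23, 20, 15, 8]  # -> items = [14, 23, 20, 15, 8]
items[1:3] = [60]  # -> items = [14, 60, 15, 8]
result = items  # -> result = [14, 60, 15, 8]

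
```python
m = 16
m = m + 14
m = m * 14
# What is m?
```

Trace (tracking m):
m = 16  # -> m = 16
m = m + 14  # -> m = 30
m = m * 14  # -> m = 420

Answer: 420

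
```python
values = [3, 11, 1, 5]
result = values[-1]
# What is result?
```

Trace (tracking result):
values = [3, 11, 1, 5]  # -> values = [3, 11, 1, 5]
result = values[-1]  # -> result = 5

Answer: 5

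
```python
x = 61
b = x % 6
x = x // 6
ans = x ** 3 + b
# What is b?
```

Answer: 1

Derivation:
Trace (tracking b):
x = 61  # -> x = 61
b = x % 6  # -> b = 1
x = x // 6  # -> x = 10
ans = x ** 3 + b  # -> ans = 1001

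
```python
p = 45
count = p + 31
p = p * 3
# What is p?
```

Trace (tracking p):
p = 45  # -> p = 45
count = p + 31  # -> count = 76
p = p * 3  # -> p = 135

Answer: 135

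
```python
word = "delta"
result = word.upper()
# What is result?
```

Answer: 'DELTA'

Derivation:
Trace (tracking result):
word = 'delta'  # -> word = 'delta'
result = word.upper()  # -> result = 'DELTA'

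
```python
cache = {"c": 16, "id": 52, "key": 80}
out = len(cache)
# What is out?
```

Answer: 3

Derivation:
Trace (tracking out):
cache = {'c': 16, 'id': 52, 'key': 80}  # -> cache = {'c': 16, 'id': 52, 'key': 80}
out = len(cache)  # -> out = 3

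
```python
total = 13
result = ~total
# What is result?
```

Answer: -14

Derivation:
Trace (tracking result):
total = 13  # -> total = 13
result = ~total  # -> result = -14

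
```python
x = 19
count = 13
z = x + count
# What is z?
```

Answer: 32

Derivation:
Trace (tracking z):
x = 19  # -> x = 19
count = 13  # -> count = 13
z = x + count  # -> z = 32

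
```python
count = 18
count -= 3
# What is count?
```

Trace (tracking count):
count = 18  # -> count = 18
count -= 3  # -> count = 15

Answer: 15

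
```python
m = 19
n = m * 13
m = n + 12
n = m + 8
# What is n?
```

Answer: 267

Derivation:
Trace (tracking n):
m = 19  # -> m = 19
n = m * 13  # -> n = 247
m = n + 12  # -> m = 259
n = m + 8  # -> n = 267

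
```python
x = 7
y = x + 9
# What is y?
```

Trace (tracking y):
x = 7  # -> x = 7
y = x + 9  # -> y = 16

Answer: 16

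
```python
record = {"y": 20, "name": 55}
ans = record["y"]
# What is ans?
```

Answer: 20

Derivation:
Trace (tracking ans):
record = {'y': 20, 'name': 55}  # -> record = {'y': 20, 'name': 55}
ans = record['y']  # -> ans = 20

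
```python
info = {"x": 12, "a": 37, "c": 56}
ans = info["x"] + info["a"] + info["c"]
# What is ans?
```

Trace (tracking ans):
info = {'x': 12, 'a': 37, 'c': 56}  # -> info = {'x': 12, 'a': 37, 'c': 56}
ans = info['x'] + info['a'] + info['c']  # -> ans = 105

Answer: 105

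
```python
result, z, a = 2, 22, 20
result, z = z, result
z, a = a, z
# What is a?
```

Answer: 2

Derivation:
Trace (tracking a):
result, z, a = (2, 22, 20)  # -> result = 2, z = 22, a = 20
result, z = (z, result)  # -> result = 22, z = 2
z, a = (a, z)  # -> z = 20, a = 2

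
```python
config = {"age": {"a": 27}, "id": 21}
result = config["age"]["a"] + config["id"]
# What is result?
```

Trace (tracking result):
config = {'age': {'a': 27}, 'id': 21}  # -> config = {'age': {'a': 27}, 'id': 21}
result = config['age']['a'] + config['id']  # -> result = 48

Answer: 48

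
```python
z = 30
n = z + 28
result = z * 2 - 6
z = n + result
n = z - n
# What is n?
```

Answer: 54

Derivation:
Trace (tracking n):
z = 30  # -> z = 30
n = z + 28  # -> n = 58
result = z * 2 - 6  # -> result = 54
z = n + result  # -> z = 112
n = z - n  # -> n = 54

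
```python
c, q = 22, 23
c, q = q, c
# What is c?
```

Trace (tracking c):
c, q = (22, 23)  # -> c = 22, q = 23
c, q = (q, c)  # -> c = 23, q = 22

Answer: 23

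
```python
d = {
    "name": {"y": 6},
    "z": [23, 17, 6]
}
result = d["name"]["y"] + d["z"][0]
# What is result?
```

Trace (tracking result):
d = {'name': {'y': 6}, 'z': [23, 17, 6]}  # -> d = {'name': {'y': 6}, 'z': [23, 17, 6]}
result = d['name']['y'] + d['z'][0]  # -> result = 29

Answer: 29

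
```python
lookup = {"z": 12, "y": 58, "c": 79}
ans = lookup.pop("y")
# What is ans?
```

Answer: 58

Derivation:
Trace (tracking ans):
lookup = {'z': 12, 'y': 58, 'c': 79}  # -> lookup = {'z': 12, 'y': 58, 'c': 79}
ans = lookup.pop('y')  # -> ans = 58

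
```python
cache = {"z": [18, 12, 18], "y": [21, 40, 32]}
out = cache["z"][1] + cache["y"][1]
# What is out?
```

Answer: 52

Derivation:
Trace (tracking out):
cache = {'z': [18, 12, 18], 'y': [21, 40, 32]}  # -> cache = {'z': [18, 12, 18], 'y': [21, 40, 32]}
out = cache['z'][1] + cache['y'][1]  # -> out = 52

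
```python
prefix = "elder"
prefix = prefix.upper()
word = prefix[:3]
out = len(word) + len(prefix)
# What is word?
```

Trace (tracking word):
prefix = 'elder'  # -> prefix = 'elder'
prefix = prefix.upper()  # -> prefix = 'ELDER'
word = prefix[:3]  # -> word = 'ELD'
out = len(word) + len(prefix)  # -> out = 8

Answer: 'ELD'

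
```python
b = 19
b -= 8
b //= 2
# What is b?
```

Answer: 5

Derivation:
Trace (tracking b):
b = 19  # -> b = 19
b -= 8  # -> b = 11
b //= 2  # -> b = 5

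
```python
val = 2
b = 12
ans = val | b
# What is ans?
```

Answer: 14

Derivation:
Trace (tracking ans):
val = 2  # -> val = 2
b = 12  # -> b = 12
ans = val | b  # -> ans = 14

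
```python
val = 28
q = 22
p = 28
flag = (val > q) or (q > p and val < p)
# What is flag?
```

Trace (tracking flag):
val = 28  # -> val = 28
q = 22  # -> q = 22
p = 28  # -> p = 28
flag = val > q or (q > p and val < p)  # -> flag = True

Answer: True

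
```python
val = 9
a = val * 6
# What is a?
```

Answer: 54

Derivation:
Trace (tracking a):
val = 9  # -> val = 9
a = val * 6  # -> a = 54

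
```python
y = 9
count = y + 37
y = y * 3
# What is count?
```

Answer: 46

Derivation:
Trace (tracking count):
y = 9  # -> y = 9
count = y + 37  # -> count = 46
y = y * 3  # -> y = 27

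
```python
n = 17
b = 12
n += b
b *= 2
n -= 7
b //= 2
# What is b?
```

Answer: 12

Derivation:
Trace (tracking b):
n = 17  # -> n = 17
b = 12  # -> b = 12
n += b  # -> n = 29
b *= 2  # -> b = 24
n -= 7  # -> n = 22
b //= 2  # -> b = 12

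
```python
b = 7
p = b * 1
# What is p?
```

Answer: 7

Derivation:
Trace (tracking p):
b = 7  # -> b = 7
p = b * 1  # -> p = 7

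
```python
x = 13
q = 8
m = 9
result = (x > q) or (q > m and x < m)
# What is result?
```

Answer: True

Derivation:
Trace (tracking result):
x = 13  # -> x = 13
q = 8  # -> q = 8
m = 9  # -> m = 9
result = x > q or (q > m and x < m)  # -> result = True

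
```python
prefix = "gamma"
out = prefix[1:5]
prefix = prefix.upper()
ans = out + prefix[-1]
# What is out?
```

Answer: 'amma'

Derivation:
Trace (tracking out):
prefix = 'gamma'  # -> prefix = 'gamma'
out = prefix[1:5]  # -> out = 'amma'
prefix = prefix.upper()  # -> prefix = 'GAMMA'
ans = out + prefix[-1]  # -> ans = 'ammaA'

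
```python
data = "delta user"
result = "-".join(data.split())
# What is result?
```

Trace (tracking result):
data = 'delta user'  # -> data = 'delta user'
result = '-'.join(data.split())  # -> result = 'delta-user'

Answer: 'delta-user'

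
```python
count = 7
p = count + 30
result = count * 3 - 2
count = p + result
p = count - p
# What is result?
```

Trace (tracking result):
count = 7  # -> count = 7
p = count + 30  # -> p = 37
result = count * 3 - 2  # -> result = 19
count = p + result  # -> count = 56
p = count - p  # -> p = 19

Answer: 19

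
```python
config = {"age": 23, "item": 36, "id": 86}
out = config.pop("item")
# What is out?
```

Answer: 36

Derivation:
Trace (tracking out):
config = {'age': 23, 'item': 36, 'id': 86}  # -> config = {'age': 23, 'item': 36, 'id': 86}
out = config.pop('item')  # -> out = 36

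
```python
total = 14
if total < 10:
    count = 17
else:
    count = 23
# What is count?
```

Trace (tracking count):
total = 14  # -> total = 14
if total < 10:  # condition is False
else:
    count = 23  # -> count = 23

Answer: 23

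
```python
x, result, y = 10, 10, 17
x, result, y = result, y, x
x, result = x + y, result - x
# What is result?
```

Answer: 7

Derivation:
Trace (tracking result):
x, result, y = (10, 10, 17)  # -> x = 10, result = 10, y = 17
x, result, y = (result, y, x)  # -> x = 10, result = 17, y = 10
x, result = (x + y, result - x)  # -> x = 20, result = 7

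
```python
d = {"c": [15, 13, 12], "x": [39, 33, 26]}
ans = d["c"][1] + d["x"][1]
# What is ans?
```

Answer: 46

Derivation:
Trace (tracking ans):
d = {'c': [15, 13, 12], 'x': [39, 33, 26]}  # -> d = {'c': [15, 13, 12], 'x': [39, 33, 26]}
ans = d['c'][1] + d['x'][1]  # -> ans = 46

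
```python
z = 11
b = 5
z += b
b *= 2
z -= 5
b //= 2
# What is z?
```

Trace (tracking z):
z = 11  # -> z = 11
b = 5  # -> b = 5
z += b  # -> z = 16
b *= 2  # -> b = 10
z -= 5  # -> z = 11
b //= 2  # -> b = 5

Answer: 11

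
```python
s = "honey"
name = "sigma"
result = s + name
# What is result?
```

Trace (tracking result):
s = 'honey'  # -> s = 'honey'
name = 'sigma'  # -> name = 'sigma'
result = s + name  # -> result = 'honeysigma'

Answer: 'honeysigma'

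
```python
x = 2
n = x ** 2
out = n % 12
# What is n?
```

Trace (tracking n):
x = 2  # -> x = 2
n = x ** 2  # -> n = 4
out = n % 12  # -> out = 4

Answer: 4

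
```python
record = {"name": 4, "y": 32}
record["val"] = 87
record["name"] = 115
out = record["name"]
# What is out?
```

Trace (tracking out):
record = {'name': 4, 'y': 32}  # -> record = {'name': 4, 'y': 32}
record['val'] = 87  # -> record = {'name': 4, 'y': 32, 'val': 87}
record['name'] = 115  # -> record = {'name': 115, 'y': 32, 'val': 87}
out = record['name']  # -> out = 115

Answer: 115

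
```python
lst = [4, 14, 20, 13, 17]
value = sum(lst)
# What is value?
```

Answer: 68

Derivation:
Trace (tracking value):
lst = [4, 14, 20, 13, 17]  # -> lst = [4, 14, 20, 13, 17]
value = sum(lst)  # -> value = 68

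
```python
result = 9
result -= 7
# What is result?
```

Answer: 2

Derivation:
Trace (tracking result):
result = 9  # -> result = 9
result -= 7  # -> result = 2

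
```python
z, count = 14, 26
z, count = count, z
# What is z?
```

Trace (tracking z):
z, count = (14, 26)  # -> z = 14, count = 26
z, count = (count, z)  # -> z = 26, count = 14

Answer: 26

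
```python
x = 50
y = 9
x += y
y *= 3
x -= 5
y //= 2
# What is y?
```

Answer: 13

Derivation:
Trace (tracking y):
x = 50  # -> x = 50
y = 9  # -> y = 9
x += y  # -> x = 59
y *= 3  # -> y = 27
x -= 5  # -> x = 54
y //= 2  # -> y = 13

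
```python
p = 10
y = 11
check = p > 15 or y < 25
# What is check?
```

Answer: True

Derivation:
Trace (tracking check):
p = 10  # -> p = 10
y = 11  # -> y = 11
check = p > 15 or y < 25  # -> check = True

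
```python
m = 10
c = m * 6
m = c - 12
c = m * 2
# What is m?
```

Trace (tracking m):
m = 10  # -> m = 10
c = m * 6  # -> c = 60
m = c - 12  # -> m = 48
c = m * 2  # -> c = 96

Answer: 48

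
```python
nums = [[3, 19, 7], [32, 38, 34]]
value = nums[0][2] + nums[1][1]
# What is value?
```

Trace (tracking value):
nums = [[3, 19, 7], [32, 38, 34]]  # -> nums = [[3, 19, 7], [32, 38, 34]]
value = nums[0][2] + nums[1][1]  # -> value = 45

Answer: 45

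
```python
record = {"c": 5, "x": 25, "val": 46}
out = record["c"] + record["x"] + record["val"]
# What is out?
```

Answer: 76

Derivation:
Trace (tracking out):
record = {'c': 5, 'x': 25, 'val': 46}  # -> record = {'c': 5, 'x': 25, 'val': 46}
out = record['c'] + record['x'] + record['val']  # -> out = 76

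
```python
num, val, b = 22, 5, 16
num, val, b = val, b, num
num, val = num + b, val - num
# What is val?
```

Trace (tracking val):
num, val, b = (22, 5, 16)  # -> num = 22, val = 5, b = 16
num, val, b = (val, b, num)  # -> num = 5, val = 16, b = 22
num, val = (num + b, val - num)  # -> num = 27, val = 11

Answer: 11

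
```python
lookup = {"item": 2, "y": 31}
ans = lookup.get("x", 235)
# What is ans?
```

Trace (tracking ans):
lookup = {'item': 2, 'y': 31}  # -> lookup = {'item': 2, 'y': 31}
ans = lookup.get('x', 235)  # -> ans = 235

Answer: 235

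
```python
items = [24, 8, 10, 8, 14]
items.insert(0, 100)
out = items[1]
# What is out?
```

Trace (tracking out):
items = [24, 8, 10, 8, 14]  # -> items = [24, 8, 10, 8, 14]
items.insert(0, 100)  # -> items = [100, 24, 8, 10, 8, 14]
out = items[1]  # -> out = 24

Answer: 24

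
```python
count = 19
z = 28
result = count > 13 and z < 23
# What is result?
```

Trace (tracking result):
count = 19  # -> count = 19
z = 28  # -> z = 28
result = count > 13 and z < 23  # -> result = False

Answer: False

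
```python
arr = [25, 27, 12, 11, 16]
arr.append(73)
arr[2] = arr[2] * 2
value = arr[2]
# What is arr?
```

Answer: [25, 27, 24, 11, 16, 73]

Derivation:
Trace (tracking arr):
arr = [25, 27, 12, 11, 16]  # -> arr = [25, 27, 12, 11, 16]
arr.append(73)  # -> arr = [25, 27, 12, 11, 16, 73]
arr[2] = arr[2] * 2  # -> arr = [25, 27, 24, 11, 16, 73]
value = arr[2]  # -> value = 24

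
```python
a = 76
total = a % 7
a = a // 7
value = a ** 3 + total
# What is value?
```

Answer: 1006

Derivation:
Trace (tracking value):
a = 76  # -> a = 76
total = a % 7  # -> total = 6
a = a // 7  # -> a = 10
value = a ** 3 + total  # -> value = 1006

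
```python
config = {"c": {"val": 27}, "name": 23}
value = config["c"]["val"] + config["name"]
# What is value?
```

Trace (tracking value):
config = {'c': {'val': 27}, 'name': 23}  # -> config = {'c': {'val': 27}, 'name': 23}
value = config['c']['val'] + config['name']  # -> value = 50

Answer: 50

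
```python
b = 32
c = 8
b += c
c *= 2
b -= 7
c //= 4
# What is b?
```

Trace (tracking b):
b = 32  # -> b = 32
c = 8  # -> c = 8
b += c  # -> b = 40
c *= 2  # -> c = 16
b -= 7  # -> b = 33
c //= 4  # -> c = 4

Answer: 33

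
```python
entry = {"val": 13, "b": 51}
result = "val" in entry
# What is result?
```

Answer: True

Derivation:
Trace (tracking result):
entry = {'val': 13, 'b': 51}  # -> entry = {'val': 13, 'b': 51}
result = 'val' in entry  # -> result = True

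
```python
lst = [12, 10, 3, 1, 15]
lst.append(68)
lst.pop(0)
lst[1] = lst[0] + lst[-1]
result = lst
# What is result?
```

Trace (tracking result):
lst = [12, 10, 3, 1, 15]  # -> lst = [12, 10, 3, 1, 15]
lst.append(68)  # -> lst = [12, 10, 3, 1, 15, 68]
lst.pop(0)  # -> lst = [10, 3, 1, 15, 68]
lst[1] = lst[0] + lst[-1]  # -> lst = [10, 78, 1, 15, 68]
result = lst  # -> result = [10, 78, 1, 15, 68]

Answer: [10, 78, 1, 15, 68]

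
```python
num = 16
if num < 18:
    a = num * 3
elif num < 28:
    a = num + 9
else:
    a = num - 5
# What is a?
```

Answer: 48

Derivation:
Trace (tracking a):
num = 16  # -> num = 16
if num < 18:  # condition is True
    a = num * 3  # -> a = 48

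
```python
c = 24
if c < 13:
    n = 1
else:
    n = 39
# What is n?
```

Answer: 39

Derivation:
Trace (tracking n):
c = 24  # -> c = 24
if c < 13:  # condition is False
else:
    n = 39  # -> n = 39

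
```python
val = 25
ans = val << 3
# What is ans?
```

Trace (tracking ans):
val = 25  # -> val = 25
ans = val << 3  # -> ans = 200

Answer: 200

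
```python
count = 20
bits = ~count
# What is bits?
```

Trace (tracking bits):
count = 20  # -> count = 20
bits = ~count  # -> bits = -21

Answer: -21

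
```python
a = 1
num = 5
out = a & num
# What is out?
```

Answer: 1

Derivation:
Trace (tracking out):
a = 1  # -> a = 1
num = 5  # -> num = 5
out = a & num  # -> out = 1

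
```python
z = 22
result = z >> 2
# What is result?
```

Answer: 5

Derivation:
Trace (tracking result):
z = 22  # -> z = 22
result = z >> 2  # -> result = 5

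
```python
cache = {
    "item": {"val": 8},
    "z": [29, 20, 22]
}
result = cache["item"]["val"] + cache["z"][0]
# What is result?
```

Answer: 37

Derivation:
Trace (tracking result):
cache = {'item': {'val': 8}, 'z': [29, 20, 22]}  # -> cache = {'item': {'val': 8}, 'z': [29, 20, 22]}
result = cache['item']['val'] + cache['z'][0]  # -> result = 37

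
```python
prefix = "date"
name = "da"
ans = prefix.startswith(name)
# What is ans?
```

Trace (tracking ans):
prefix = 'date'  # -> prefix = 'date'
name = 'da'  # -> name = 'da'
ans = prefix.startswith(name)  # -> ans = True

Answer: True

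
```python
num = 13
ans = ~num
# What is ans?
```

Trace (tracking ans):
num = 13  # -> num = 13
ans = ~num  # -> ans = -14

Answer: -14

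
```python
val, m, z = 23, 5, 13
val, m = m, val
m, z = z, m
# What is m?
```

Trace (tracking m):
val, m, z = (23, 5, 13)  # -> val = 23, m = 5, z = 13
val, m = (m, val)  # -> val = 5, m = 23
m, z = (z, m)  # -> m = 13, z = 23

Answer: 13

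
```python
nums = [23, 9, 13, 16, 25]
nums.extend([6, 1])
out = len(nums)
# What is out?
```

Answer: 7

Derivation:
Trace (tracking out):
nums = [23, 9, 13, 16, 25]  # -> nums = [23, 9, 13, 16, 25]
nums.extend([6, 1])  # -> nums = [23, 9, 13, 16, 25, 6, 1]
out = len(nums)  # -> out = 7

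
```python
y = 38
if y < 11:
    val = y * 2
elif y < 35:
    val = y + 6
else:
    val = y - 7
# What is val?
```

Trace (tracking val):
y = 38  # -> y = 38
if y < 11:  # condition is False
elif y < 35:  # condition is False
else:
    val = y - 7  # -> val = 31

Answer: 31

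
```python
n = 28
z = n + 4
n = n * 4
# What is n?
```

Answer: 112

Derivation:
Trace (tracking n):
n = 28  # -> n = 28
z = n + 4  # -> z = 32
n = n * 4  # -> n = 112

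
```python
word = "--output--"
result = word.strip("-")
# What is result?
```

Trace (tracking result):
word = '--output--'  # -> word = '--output--'
result = word.strip('-')  # -> result = 'output'

Answer: 'output'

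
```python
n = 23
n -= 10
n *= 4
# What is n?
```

Trace (tracking n):
n = 23  # -> n = 23
n -= 10  # -> n = 13
n *= 4  # -> n = 52

Answer: 52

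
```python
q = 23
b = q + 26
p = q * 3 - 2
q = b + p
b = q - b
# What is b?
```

Trace (tracking b):
q = 23  # -> q = 23
b = q + 26  # -> b = 49
p = q * 3 - 2  # -> p = 67
q = b + p  # -> q = 116
b = q - b  # -> b = 67

Answer: 67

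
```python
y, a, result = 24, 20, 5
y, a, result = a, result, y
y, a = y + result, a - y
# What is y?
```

Trace (tracking y):
y, a, result = (24, 20, 5)  # -> y = 24, a = 20, result = 5
y, a, result = (a, result, y)  # -> y = 20, a = 5, result = 24
y, a = (y + result, a - y)  # -> y = 44, a = -15

Answer: 44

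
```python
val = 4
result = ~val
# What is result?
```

Trace (tracking result):
val = 4  # -> val = 4
result = ~val  # -> result = -5

Answer: -5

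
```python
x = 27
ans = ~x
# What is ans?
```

Trace (tracking ans):
x = 27  # -> x = 27
ans = ~x  # -> ans = -28

Answer: -28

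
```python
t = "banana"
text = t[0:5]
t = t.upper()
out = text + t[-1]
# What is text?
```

Trace (tracking text):
t = 'banana'  # -> t = 'banana'
text = t[0:5]  # -> text = 'banan'
t = t.upper()  # -> t = 'BANANA'
out = text + t[-1]  # -> out = 'bananA'

Answer: 'banan'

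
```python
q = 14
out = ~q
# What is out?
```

Trace (tracking out):
q = 14  # -> q = 14
out = ~q  # -> out = -15

Answer: -15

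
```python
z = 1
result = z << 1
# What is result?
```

Answer: 2

Derivation:
Trace (tracking result):
z = 1  # -> z = 1
result = z << 1  # -> result = 2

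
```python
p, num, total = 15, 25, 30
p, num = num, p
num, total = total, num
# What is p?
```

Answer: 25

Derivation:
Trace (tracking p):
p, num, total = (15, 25, 30)  # -> p = 15, num = 25, total = 30
p, num = (num, p)  # -> p = 25, num = 15
num, total = (total, num)  # -> num = 30, total = 15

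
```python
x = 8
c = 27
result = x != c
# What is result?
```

Trace (tracking result):
x = 8  # -> x = 8
c = 27  # -> c = 27
result = x != c  # -> result = True

Answer: True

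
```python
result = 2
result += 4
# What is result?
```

Answer: 6

Derivation:
Trace (tracking result):
result = 2  # -> result = 2
result += 4  # -> result = 6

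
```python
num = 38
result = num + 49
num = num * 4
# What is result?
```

Answer: 87

Derivation:
Trace (tracking result):
num = 38  # -> num = 38
result = num + 49  # -> result = 87
num = num * 4  # -> num = 152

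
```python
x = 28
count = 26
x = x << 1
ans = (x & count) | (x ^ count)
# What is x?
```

Answer: 56

Derivation:
Trace (tracking x):
x = 28  # -> x = 28
count = 26  # -> count = 26
x = x << 1  # -> x = 56
ans = x & count | x ^ count  # -> ans = 58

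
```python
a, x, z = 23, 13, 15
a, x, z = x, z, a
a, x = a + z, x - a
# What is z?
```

Answer: 23

Derivation:
Trace (tracking z):
a, x, z = (23, 13, 15)  # -> a = 23, x = 13, z = 15
a, x, z = (x, z, a)  # -> a = 13, x = 15, z = 23
a, x = (a + z, x - a)  # -> a = 36, x = 2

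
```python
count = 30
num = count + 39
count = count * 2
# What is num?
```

Answer: 69

Derivation:
Trace (tracking num):
count = 30  # -> count = 30
num = count + 39  # -> num = 69
count = count * 2  # -> count = 60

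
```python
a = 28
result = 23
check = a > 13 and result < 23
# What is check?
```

Trace (tracking check):
a = 28  # -> a = 28
result = 23  # -> result = 23
check = a > 13 and result < 23  # -> check = False

Answer: False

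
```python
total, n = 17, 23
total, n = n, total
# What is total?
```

Trace (tracking total):
total, n = (17, 23)  # -> total = 17, n = 23
total, n = (n, total)  # -> total = 23, n = 17

Answer: 23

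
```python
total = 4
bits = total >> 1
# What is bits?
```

Trace (tracking bits):
total = 4  # -> total = 4
bits = total >> 1  # -> bits = 2

Answer: 2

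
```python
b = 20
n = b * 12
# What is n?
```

Trace (tracking n):
b = 20  # -> b = 20
n = b * 12  # -> n = 240

Answer: 240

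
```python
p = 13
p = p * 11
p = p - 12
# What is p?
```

Answer: 131

Derivation:
Trace (tracking p):
p = 13  # -> p = 13
p = p * 11  # -> p = 143
p = p - 12  # -> p = 131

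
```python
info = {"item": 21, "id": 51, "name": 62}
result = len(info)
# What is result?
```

Answer: 3

Derivation:
Trace (tracking result):
info = {'item': 21, 'id': 51, 'name': 62}  # -> info = {'item': 21, 'id': 51, 'name': 62}
result = len(info)  # -> result = 3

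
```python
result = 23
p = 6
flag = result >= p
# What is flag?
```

Answer: True

Derivation:
Trace (tracking flag):
result = 23  # -> result = 23
p = 6  # -> p = 6
flag = result >= p  # -> flag = True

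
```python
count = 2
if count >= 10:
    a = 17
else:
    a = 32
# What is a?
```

Answer: 32

Derivation:
Trace (tracking a):
count = 2  # -> count = 2
if count >= 10:  # condition is False
else:
    a = 32  # -> a = 32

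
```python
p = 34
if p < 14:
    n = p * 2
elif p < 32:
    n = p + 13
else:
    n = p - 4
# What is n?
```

Answer: 30

Derivation:
Trace (tracking n):
p = 34  # -> p = 34
if p < 14:  # condition is False
elif p < 32:  # condition is False
else:
    n = p - 4  # -> n = 30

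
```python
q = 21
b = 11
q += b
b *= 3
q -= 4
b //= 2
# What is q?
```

Trace (tracking q):
q = 21  # -> q = 21
b = 11  # -> b = 11
q += b  # -> q = 32
b *= 3  # -> b = 33
q -= 4  # -> q = 28
b //= 2  # -> b = 16

Answer: 28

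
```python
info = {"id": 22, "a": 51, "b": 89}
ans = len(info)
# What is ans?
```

Answer: 3

Derivation:
Trace (tracking ans):
info = {'id': 22, 'a': 51, 'b': 89}  # -> info = {'id': 22, 'a': 51, 'b': 89}
ans = len(info)  # -> ans = 3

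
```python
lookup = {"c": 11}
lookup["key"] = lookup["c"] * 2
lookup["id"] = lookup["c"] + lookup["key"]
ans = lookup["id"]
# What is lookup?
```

Trace (tracking lookup):
lookup = {'c': 11}  # -> lookup = {'c': 11}
lookup['key'] = lookup['c'] * 2  # -> lookup = {'c': 11, 'key': 22}
lookup['id'] = lookup['c'] + lookup['key']  # -> lookup = {'c': 11, 'key': 22, 'id': 33}
ans = lookup['id']  # -> ans = 33

Answer: {'c': 11, 'key': 22, 'id': 33}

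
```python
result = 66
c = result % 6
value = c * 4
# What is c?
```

Answer: 0

Derivation:
Trace (tracking c):
result = 66  # -> result = 66
c = result % 6  # -> c = 0
value = c * 4  # -> value = 0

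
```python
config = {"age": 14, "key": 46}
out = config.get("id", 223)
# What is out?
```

Answer: 223

Derivation:
Trace (tracking out):
config = {'age': 14, 'key': 46}  # -> config = {'age': 14, 'key': 46}
out = config.get('id', 223)  # -> out = 223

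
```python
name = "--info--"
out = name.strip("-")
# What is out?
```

Answer: 'info'

Derivation:
Trace (tracking out):
name = '--info--'  # -> name = '--info--'
out = name.strip('-')  # -> out = 'info'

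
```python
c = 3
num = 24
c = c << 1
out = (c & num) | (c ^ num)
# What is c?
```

Answer: 6

Derivation:
Trace (tracking c):
c = 3  # -> c = 3
num = 24  # -> num = 24
c = c << 1  # -> c = 6
out = c & num | c ^ num  # -> out = 30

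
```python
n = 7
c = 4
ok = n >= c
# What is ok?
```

Answer: True

Derivation:
Trace (tracking ok):
n = 7  # -> n = 7
c = 4  # -> c = 4
ok = n >= c  # -> ok = True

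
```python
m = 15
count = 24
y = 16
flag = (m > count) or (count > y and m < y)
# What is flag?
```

Answer: True

Derivation:
Trace (tracking flag):
m = 15  # -> m = 15
count = 24  # -> count = 24
y = 16  # -> y = 16
flag = m > count or (count > y and m < y)  # -> flag = True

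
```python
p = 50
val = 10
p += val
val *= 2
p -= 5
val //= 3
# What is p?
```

Trace (tracking p):
p = 50  # -> p = 50
val = 10  # -> val = 10
p += val  # -> p = 60
val *= 2  # -> val = 20
p -= 5  # -> p = 55
val //= 3  # -> val = 6

Answer: 55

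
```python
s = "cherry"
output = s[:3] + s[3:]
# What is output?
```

Trace (tracking output):
s = 'cherry'  # -> s = 'cherry'
output = s[:3] + s[3:]  # -> output = 'cherry'

Answer: 'cherry'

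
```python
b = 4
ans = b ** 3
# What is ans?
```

Trace (tracking ans):
b = 4  # -> b = 4
ans = b ** 3  # -> ans = 64

Answer: 64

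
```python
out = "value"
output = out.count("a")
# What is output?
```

Answer: 1

Derivation:
Trace (tracking output):
out = 'value'  # -> out = 'value'
output = out.count('a')  # -> output = 1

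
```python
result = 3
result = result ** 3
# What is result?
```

Answer: 27

Derivation:
Trace (tracking result):
result = 3  # -> result = 3
result = result ** 3  # -> result = 27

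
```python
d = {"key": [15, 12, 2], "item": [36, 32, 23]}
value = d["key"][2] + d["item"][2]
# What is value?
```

Answer: 25

Derivation:
Trace (tracking value):
d = {'key': [15, 12, 2], 'item': [36, 32, 23]}  # -> d = {'key': [15, 12, 2], 'item': [36, 32, 23]}
value = d['key'][2] + d['item'][2]  # -> value = 25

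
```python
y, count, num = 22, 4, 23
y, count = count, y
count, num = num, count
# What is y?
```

Trace (tracking y):
y, count, num = (22, 4, 23)  # -> y = 22, count = 4, num = 23
y, count = (count, y)  # -> y = 4, count = 22
count, num = (num, count)  # -> count = 23, num = 22

Answer: 4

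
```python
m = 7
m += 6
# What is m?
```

Answer: 13

Derivation:
Trace (tracking m):
m = 7  # -> m = 7
m += 6  # -> m = 13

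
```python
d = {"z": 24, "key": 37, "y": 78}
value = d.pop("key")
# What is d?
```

Answer: {'z': 24, 'y': 78}

Derivation:
Trace (tracking d):
d = {'z': 24, 'key': 37, 'y': 78}  # -> d = {'z': 24, 'key': 37, 'y': 78}
value = d.pop('key')  # -> value = 37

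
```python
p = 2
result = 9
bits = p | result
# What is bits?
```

Trace (tracking bits):
p = 2  # -> p = 2
result = 9  # -> result = 9
bits = p | result  # -> bits = 11

Answer: 11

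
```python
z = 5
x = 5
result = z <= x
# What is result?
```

Trace (tracking result):
z = 5  # -> z = 5
x = 5  # -> x = 5
result = z <= x  # -> result = True

Answer: True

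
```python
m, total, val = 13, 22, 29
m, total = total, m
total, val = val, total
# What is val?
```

Answer: 13

Derivation:
Trace (tracking val):
m, total, val = (13, 22, 29)  # -> m = 13, total = 22, val = 29
m, total = (total, m)  # -> m = 22, total = 13
total, val = (val, total)  # -> total = 29, val = 13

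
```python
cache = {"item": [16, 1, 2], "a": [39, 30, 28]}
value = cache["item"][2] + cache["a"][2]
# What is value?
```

Answer: 30

Derivation:
Trace (tracking value):
cache = {'item': [16, 1, 2], 'a': [39, 30, 28]}  # -> cache = {'item': [16, 1, 2], 'a': [39, 30, 28]}
value = cache['item'][2] + cache['a'][2]  # -> value = 30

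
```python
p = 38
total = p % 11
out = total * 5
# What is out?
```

Trace (tracking out):
p = 38  # -> p = 38
total = p % 11  # -> total = 5
out = total * 5  # -> out = 25

Answer: 25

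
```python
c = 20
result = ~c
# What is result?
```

Answer: -21

Derivation:
Trace (tracking result):
c = 20  # -> c = 20
result = ~c  # -> result = -21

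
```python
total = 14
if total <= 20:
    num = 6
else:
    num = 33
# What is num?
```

Trace (tracking num):
total = 14  # -> total = 14
if total <= 20:  # condition is True
    num = 6  # -> num = 6

Answer: 6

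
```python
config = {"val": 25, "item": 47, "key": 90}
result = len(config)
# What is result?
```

Trace (tracking result):
config = {'val': 25, 'item': 47, 'key': 90}  # -> config = {'val': 25, 'item': 47, 'key': 90}
result = len(config)  # -> result = 3

Answer: 3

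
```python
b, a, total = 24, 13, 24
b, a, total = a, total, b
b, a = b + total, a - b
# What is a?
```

Answer: 11

Derivation:
Trace (tracking a):
b, a, total = (24, 13, 24)  # -> b = 24, a = 13, total = 24
b, a, total = (a, total, b)  # -> b = 13, a = 24, total = 24
b, a = (b + total, a - b)  # -> b = 37, a = 11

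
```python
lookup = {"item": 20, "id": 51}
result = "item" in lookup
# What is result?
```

Answer: True

Derivation:
Trace (tracking result):
lookup = {'item': 20, 'id': 51}  # -> lookup = {'item': 20, 'id': 51}
result = 'item' in lookup  # -> result = True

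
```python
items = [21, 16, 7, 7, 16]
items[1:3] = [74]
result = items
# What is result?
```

Answer: [21, 74, 7, 16]

Derivation:
Trace (tracking result):
items = [21, 16, 7, 7, 16]  # -> items = [21, 16, 7, 7, 16]
items[1:3] = [74]  # -> items = [21, 74, 7, 16]
result = items  # -> result = [21, 74, 7, 16]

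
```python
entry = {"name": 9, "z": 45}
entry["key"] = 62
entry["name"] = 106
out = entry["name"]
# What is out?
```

Trace (tracking out):
entry = {'name': 9, 'z': 45}  # -> entry = {'name': 9, 'z': 45}
entry['key'] = 62  # -> entry = {'name': 9, 'z': 45, 'key': 62}
entry['name'] = 106  # -> entry = {'name': 106, 'z': 45, 'key': 62}
out = entry['name']  # -> out = 106

Answer: 106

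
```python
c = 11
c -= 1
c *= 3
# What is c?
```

Answer: 30

Derivation:
Trace (tracking c):
c = 11  # -> c = 11
c -= 1  # -> c = 10
c *= 3  # -> c = 30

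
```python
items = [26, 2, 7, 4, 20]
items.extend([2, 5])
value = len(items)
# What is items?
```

Trace (tracking items):
items = [26, 2, 7, 4, 20]  # -> items = [26, 2, 7, 4, 20]
items.extend([2, 5])  # -> items = [26, 2, 7, 4, 20, 2, 5]
value = len(items)  # -> value = 7

Answer: [26, 2, 7, 4, 20, 2, 5]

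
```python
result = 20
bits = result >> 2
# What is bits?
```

Answer: 5

Derivation:
Trace (tracking bits):
result = 20  # -> result = 20
bits = result >> 2  # -> bits = 5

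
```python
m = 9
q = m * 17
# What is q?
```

Trace (tracking q):
m = 9  # -> m = 9
q = m * 17  # -> q = 153

Answer: 153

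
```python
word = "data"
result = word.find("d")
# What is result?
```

Trace (tracking result):
word = 'data'  # -> word = 'data'
result = word.find('d')  # -> result = 0

Answer: 0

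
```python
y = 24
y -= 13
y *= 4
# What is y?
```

Answer: 44

Derivation:
Trace (tracking y):
y = 24  # -> y = 24
y -= 13  # -> y = 11
y *= 4  # -> y = 44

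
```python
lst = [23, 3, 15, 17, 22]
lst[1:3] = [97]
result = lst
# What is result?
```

Trace (tracking result):
lst = [23, 3, 15, 17, 22]  # -> lst = [23, 3, 15, 17, 22]
lst[1:3] = [97]  # -> lst = [23, 97, 17, 22]
result = lst  # -> result = [23, 97, 17, 22]

Answer: [23, 97, 17, 22]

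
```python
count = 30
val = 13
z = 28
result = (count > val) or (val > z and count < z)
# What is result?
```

Answer: True

Derivation:
Trace (tracking result):
count = 30  # -> count = 30
val = 13  # -> val = 13
z = 28  # -> z = 28
result = count > val or (val > z and count < z)  # -> result = True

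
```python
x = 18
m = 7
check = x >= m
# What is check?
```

Answer: True

Derivation:
Trace (tracking check):
x = 18  # -> x = 18
m = 7  # -> m = 7
check = x >= m  # -> check = True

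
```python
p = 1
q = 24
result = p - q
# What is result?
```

Trace (tracking result):
p = 1  # -> p = 1
q = 24  # -> q = 24
result = p - q  # -> result = -23

Answer: -23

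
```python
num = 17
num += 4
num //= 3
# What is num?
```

Trace (tracking num):
num = 17  # -> num = 17
num += 4  # -> num = 21
num //= 3  # -> num = 7

Answer: 7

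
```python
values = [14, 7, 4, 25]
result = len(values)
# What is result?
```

Answer: 4

Derivation:
Trace (tracking result):
values = [14, 7, 4, 25]  # -> values = [14, 7, 4, 25]
result = len(values)  # -> result = 4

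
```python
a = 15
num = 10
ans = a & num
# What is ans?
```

Trace (tracking ans):
a = 15  # -> a = 15
num = 10  # -> num = 10
ans = a & num  # -> ans = 10

Answer: 10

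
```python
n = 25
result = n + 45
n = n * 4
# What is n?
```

Answer: 100

Derivation:
Trace (tracking n):
n = 25  # -> n = 25
result = n + 45  # -> result = 70
n = n * 4  # -> n = 100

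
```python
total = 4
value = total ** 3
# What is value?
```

Trace (tracking value):
total = 4  # -> total = 4
value = total ** 3  # -> value = 64

Answer: 64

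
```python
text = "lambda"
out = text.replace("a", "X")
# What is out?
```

Answer: 'lXmbdX'

Derivation:
Trace (tracking out):
text = 'lambda'  # -> text = 'lambda'
out = text.replace('a', 'X')  # -> out = 'lXmbdX'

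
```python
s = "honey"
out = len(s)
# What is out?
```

Trace (tracking out):
s = 'honey'  # -> s = 'honey'
out = len(s)  # -> out = 5

Answer: 5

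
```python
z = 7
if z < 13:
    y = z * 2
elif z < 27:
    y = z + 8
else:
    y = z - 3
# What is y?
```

Trace (tracking y):
z = 7  # -> z = 7
if z < 13:  # condition is True
    y = z * 2  # -> y = 14

Answer: 14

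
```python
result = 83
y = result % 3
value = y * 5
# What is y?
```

Answer: 2

Derivation:
Trace (tracking y):
result = 83  # -> result = 83
y = result % 3  # -> y = 2
value = y * 5  # -> value = 10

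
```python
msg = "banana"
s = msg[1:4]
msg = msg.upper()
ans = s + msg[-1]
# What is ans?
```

Answer: 'anaA'

Derivation:
Trace (tracking ans):
msg = 'banana'  # -> msg = 'banana'
s = msg[1:4]  # -> s = 'ana'
msg = msg.upper()  # -> msg = 'BANANA'
ans = s + msg[-1]  # -> ans = 'anaA'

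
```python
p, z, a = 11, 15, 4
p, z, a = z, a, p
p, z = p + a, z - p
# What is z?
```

Answer: -11

Derivation:
Trace (tracking z):
p, z, a = (11, 15, 4)  # -> p = 11, z = 15, a = 4
p, z, a = (z, a, p)  # -> p = 15, z = 4, a = 11
p, z = (p + a, z - p)  # -> p = 26, z = -11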